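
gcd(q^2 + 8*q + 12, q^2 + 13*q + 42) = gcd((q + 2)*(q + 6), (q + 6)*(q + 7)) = q + 6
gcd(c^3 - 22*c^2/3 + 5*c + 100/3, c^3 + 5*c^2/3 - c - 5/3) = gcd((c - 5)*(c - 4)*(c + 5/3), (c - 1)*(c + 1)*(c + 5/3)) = c + 5/3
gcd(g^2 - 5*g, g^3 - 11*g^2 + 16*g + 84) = 1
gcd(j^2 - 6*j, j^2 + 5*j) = j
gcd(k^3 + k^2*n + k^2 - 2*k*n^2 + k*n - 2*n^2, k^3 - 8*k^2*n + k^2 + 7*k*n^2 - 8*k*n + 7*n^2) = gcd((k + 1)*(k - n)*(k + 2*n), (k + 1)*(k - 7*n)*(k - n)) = k^2 - k*n + k - n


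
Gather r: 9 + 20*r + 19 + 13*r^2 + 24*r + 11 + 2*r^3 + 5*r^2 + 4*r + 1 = 2*r^3 + 18*r^2 + 48*r + 40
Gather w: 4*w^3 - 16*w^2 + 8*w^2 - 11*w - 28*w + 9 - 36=4*w^3 - 8*w^2 - 39*w - 27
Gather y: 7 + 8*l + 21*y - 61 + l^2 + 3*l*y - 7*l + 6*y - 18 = l^2 + l + y*(3*l + 27) - 72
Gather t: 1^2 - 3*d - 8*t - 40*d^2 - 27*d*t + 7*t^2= -40*d^2 - 3*d + 7*t^2 + t*(-27*d - 8) + 1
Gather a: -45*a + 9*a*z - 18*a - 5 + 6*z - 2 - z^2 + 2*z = a*(9*z - 63) - z^2 + 8*z - 7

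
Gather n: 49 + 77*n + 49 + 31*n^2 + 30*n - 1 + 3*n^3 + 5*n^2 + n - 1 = 3*n^3 + 36*n^2 + 108*n + 96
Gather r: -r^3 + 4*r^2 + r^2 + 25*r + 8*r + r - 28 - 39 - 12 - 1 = -r^3 + 5*r^2 + 34*r - 80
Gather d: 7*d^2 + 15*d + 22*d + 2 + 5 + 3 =7*d^2 + 37*d + 10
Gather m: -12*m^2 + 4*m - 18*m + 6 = -12*m^2 - 14*m + 6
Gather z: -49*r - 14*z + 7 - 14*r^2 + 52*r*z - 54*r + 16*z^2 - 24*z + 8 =-14*r^2 - 103*r + 16*z^2 + z*(52*r - 38) + 15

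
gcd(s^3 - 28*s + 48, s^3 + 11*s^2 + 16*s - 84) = s^2 + 4*s - 12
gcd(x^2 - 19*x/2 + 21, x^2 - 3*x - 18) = x - 6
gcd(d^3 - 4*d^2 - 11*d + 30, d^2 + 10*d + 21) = d + 3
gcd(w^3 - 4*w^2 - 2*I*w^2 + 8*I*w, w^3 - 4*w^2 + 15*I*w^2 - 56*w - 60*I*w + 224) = w - 4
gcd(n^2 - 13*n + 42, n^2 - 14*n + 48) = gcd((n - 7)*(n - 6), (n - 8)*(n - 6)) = n - 6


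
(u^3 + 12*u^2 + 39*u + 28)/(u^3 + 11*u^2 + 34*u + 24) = (u + 7)/(u + 6)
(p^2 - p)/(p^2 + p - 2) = p/(p + 2)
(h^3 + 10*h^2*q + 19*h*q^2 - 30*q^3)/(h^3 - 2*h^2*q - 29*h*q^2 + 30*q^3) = (-h - 6*q)/(-h + 6*q)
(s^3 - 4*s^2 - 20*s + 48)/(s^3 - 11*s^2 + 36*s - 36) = (s + 4)/(s - 3)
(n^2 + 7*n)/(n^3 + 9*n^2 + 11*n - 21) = n/(n^2 + 2*n - 3)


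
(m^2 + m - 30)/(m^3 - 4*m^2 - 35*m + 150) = 1/(m - 5)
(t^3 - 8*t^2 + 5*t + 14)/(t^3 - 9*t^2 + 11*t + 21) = (t - 2)/(t - 3)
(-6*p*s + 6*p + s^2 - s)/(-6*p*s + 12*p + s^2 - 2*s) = (s - 1)/(s - 2)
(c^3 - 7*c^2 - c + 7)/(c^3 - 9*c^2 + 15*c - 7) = (c + 1)/(c - 1)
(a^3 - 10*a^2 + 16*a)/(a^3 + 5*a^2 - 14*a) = (a - 8)/(a + 7)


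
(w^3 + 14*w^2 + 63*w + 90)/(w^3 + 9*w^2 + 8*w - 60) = (w + 3)/(w - 2)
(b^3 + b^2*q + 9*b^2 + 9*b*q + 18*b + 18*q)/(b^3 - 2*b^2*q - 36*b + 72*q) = (-b^2 - b*q - 3*b - 3*q)/(-b^2 + 2*b*q + 6*b - 12*q)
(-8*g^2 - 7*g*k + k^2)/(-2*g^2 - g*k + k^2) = (8*g - k)/(2*g - k)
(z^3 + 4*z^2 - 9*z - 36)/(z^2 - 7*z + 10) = (z^3 + 4*z^2 - 9*z - 36)/(z^2 - 7*z + 10)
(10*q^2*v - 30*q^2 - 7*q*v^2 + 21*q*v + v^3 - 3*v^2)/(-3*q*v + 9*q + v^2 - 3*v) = (-10*q^2 + 7*q*v - v^2)/(3*q - v)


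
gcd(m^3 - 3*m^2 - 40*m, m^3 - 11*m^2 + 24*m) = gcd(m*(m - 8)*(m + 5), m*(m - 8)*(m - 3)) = m^2 - 8*m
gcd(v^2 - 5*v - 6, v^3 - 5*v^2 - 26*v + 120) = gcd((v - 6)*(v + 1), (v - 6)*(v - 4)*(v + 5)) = v - 6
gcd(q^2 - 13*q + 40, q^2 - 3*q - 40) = q - 8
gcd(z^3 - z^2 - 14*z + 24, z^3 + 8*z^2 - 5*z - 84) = z^2 + z - 12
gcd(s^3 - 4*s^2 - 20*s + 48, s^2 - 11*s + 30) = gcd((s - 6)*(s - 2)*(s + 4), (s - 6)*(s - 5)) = s - 6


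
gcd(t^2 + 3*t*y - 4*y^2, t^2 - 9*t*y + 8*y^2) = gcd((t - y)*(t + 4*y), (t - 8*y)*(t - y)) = -t + y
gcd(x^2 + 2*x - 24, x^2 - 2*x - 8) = x - 4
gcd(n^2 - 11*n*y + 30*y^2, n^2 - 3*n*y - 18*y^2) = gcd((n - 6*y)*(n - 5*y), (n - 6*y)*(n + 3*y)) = -n + 6*y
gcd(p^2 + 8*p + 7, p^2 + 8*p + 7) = p^2 + 8*p + 7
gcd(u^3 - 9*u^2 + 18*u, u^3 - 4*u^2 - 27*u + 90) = u^2 - 9*u + 18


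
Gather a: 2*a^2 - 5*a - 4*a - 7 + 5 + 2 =2*a^2 - 9*a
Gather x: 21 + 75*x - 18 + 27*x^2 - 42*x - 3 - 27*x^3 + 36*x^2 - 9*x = -27*x^3 + 63*x^2 + 24*x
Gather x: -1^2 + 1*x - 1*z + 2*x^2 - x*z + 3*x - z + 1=2*x^2 + x*(4 - z) - 2*z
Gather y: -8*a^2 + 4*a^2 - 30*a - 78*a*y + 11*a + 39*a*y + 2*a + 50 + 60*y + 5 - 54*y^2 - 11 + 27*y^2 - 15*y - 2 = -4*a^2 - 17*a - 27*y^2 + y*(45 - 39*a) + 42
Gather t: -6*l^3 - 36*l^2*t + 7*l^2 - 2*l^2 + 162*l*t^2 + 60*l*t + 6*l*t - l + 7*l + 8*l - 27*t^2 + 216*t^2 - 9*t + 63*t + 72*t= -6*l^3 + 5*l^2 + 14*l + t^2*(162*l + 189) + t*(-36*l^2 + 66*l + 126)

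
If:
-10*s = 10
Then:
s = -1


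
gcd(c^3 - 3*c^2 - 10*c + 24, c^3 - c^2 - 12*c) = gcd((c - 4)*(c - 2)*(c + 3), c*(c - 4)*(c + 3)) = c^2 - c - 12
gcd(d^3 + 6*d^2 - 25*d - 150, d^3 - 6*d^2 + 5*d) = d - 5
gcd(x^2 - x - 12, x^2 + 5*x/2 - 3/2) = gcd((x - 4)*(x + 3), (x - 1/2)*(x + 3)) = x + 3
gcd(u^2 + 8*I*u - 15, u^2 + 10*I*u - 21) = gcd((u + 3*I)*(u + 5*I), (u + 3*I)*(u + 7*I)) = u + 3*I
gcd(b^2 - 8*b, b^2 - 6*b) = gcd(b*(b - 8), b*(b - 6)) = b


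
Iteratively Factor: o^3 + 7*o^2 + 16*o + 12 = (o + 3)*(o^2 + 4*o + 4) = (o + 2)*(o + 3)*(o + 2)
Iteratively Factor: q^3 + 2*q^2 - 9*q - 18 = (q + 2)*(q^2 - 9) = (q - 3)*(q + 2)*(q + 3)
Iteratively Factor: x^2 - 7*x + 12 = (x - 3)*(x - 4)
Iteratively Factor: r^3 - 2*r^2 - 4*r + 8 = (r - 2)*(r^2 - 4) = (r - 2)*(r + 2)*(r - 2)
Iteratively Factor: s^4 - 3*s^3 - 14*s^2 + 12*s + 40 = (s + 2)*(s^3 - 5*s^2 - 4*s + 20) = (s - 5)*(s + 2)*(s^2 - 4) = (s - 5)*(s - 2)*(s + 2)*(s + 2)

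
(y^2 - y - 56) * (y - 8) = y^3 - 9*y^2 - 48*y + 448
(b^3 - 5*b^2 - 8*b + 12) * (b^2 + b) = b^5 - 4*b^4 - 13*b^3 + 4*b^2 + 12*b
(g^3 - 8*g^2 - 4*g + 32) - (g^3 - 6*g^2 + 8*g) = -2*g^2 - 12*g + 32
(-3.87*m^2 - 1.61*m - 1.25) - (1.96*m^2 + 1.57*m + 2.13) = -5.83*m^2 - 3.18*m - 3.38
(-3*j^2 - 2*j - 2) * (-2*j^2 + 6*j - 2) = 6*j^4 - 14*j^3 - 2*j^2 - 8*j + 4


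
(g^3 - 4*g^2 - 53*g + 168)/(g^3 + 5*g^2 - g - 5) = (g^3 - 4*g^2 - 53*g + 168)/(g^3 + 5*g^2 - g - 5)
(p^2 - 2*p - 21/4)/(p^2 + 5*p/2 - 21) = (p + 3/2)/(p + 6)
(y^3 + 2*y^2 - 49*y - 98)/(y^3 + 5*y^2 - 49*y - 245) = (y + 2)/(y + 5)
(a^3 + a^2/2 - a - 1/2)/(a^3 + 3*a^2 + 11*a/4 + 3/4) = 2*(a - 1)/(2*a + 3)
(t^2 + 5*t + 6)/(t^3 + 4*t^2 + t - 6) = 1/(t - 1)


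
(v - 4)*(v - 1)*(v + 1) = v^3 - 4*v^2 - v + 4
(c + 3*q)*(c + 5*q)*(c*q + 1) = c^3*q + 8*c^2*q^2 + c^2 + 15*c*q^3 + 8*c*q + 15*q^2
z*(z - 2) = z^2 - 2*z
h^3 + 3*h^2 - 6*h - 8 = (h - 2)*(h + 1)*(h + 4)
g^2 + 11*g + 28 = (g + 4)*(g + 7)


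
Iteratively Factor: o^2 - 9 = (o - 3)*(o + 3)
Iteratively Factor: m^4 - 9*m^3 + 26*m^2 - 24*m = (m)*(m^3 - 9*m^2 + 26*m - 24) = m*(m - 3)*(m^2 - 6*m + 8) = m*(m - 3)*(m - 2)*(m - 4)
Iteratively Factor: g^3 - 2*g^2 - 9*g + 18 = (g - 2)*(g^2 - 9) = (g - 3)*(g - 2)*(g + 3)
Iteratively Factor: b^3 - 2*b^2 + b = (b)*(b^2 - 2*b + 1) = b*(b - 1)*(b - 1)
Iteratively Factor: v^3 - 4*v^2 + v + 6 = (v + 1)*(v^2 - 5*v + 6) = (v - 2)*(v + 1)*(v - 3)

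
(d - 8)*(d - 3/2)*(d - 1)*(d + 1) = d^4 - 19*d^3/2 + 11*d^2 + 19*d/2 - 12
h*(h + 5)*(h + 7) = h^3 + 12*h^2 + 35*h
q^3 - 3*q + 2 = (q - 1)^2*(q + 2)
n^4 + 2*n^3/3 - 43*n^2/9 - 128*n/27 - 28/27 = (n - 7/3)*(n + 1/3)*(n + 2/3)*(n + 2)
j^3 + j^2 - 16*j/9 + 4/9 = (j - 2/3)*(j - 1/3)*(j + 2)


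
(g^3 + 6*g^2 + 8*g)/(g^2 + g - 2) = g*(g + 4)/(g - 1)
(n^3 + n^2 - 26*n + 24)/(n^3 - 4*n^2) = 1 + 5/n - 6/n^2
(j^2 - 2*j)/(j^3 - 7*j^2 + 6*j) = (j - 2)/(j^2 - 7*j + 6)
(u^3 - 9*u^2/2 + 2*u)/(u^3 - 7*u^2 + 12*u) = (u - 1/2)/(u - 3)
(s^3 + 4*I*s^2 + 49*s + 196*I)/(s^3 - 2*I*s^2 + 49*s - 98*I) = (s + 4*I)/(s - 2*I)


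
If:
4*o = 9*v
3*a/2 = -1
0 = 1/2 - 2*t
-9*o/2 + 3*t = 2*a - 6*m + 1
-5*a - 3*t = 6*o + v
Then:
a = -2/3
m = 1003/8352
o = 93/232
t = 1/4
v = 31/174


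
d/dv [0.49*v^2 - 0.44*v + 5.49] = 0.98*v - 0.44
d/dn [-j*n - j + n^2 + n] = -j + 2*n + 1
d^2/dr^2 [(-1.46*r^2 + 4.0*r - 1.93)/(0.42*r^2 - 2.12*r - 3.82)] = (-1.188768*r^3 - 16.097256*r^2 + 48.816432*r - 130.938376)/(0.074088*r^6 - 1.121904*r^5 + 3.6414*r^4 + 10.87984*r^3 - 33.1194*r^2 - 92.807664*r - 55.742968)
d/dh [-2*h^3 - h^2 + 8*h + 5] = -6*h^2 - 2*h + 8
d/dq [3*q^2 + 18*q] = 6*q + 18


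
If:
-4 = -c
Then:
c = 4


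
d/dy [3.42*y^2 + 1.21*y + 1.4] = 6.84*y + 1.21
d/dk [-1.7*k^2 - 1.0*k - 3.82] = -3.4*k - 1.0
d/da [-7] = 0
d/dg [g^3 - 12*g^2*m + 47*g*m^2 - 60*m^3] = 3*g^2 - 24*g*m + 47*m^2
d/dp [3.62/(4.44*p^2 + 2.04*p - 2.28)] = (-32.1456*p - 7.3848)/(4.44*p^2 + 2.04*p - 2.28)^2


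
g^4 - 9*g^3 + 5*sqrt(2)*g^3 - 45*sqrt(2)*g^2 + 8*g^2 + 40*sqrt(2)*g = g*(g - 8)*(g - 1)*(g + 5*sqrt(2))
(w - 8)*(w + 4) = w^2 - 4*w - 32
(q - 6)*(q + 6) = q^2 - 36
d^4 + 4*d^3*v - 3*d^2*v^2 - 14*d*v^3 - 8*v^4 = (d - 2*v)*(d + v)^2*(d + 4*v)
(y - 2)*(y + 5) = y^2 + 3*y - 10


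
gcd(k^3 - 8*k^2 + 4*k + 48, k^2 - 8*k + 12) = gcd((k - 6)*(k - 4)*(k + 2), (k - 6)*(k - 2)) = k - 6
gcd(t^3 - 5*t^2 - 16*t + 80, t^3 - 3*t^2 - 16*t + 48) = t^2 - 16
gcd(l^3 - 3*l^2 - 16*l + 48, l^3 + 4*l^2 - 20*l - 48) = l - 4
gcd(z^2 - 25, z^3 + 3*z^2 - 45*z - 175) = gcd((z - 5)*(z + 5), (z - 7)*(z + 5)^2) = z + 5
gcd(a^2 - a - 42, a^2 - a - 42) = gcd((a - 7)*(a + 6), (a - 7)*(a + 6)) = a^2 - a - 42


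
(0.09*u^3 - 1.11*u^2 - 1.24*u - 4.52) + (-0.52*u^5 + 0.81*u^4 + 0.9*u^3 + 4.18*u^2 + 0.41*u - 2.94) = -0.52*u^5 + 0.81*u^4 + 0.99*u^3 + 3.07*u^2 - 0.83*u - 7.46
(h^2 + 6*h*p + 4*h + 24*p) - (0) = h^2 + 6*h*p + 4*h + 24*p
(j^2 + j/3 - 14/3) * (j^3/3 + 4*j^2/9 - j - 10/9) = j^5/3 + 5*j^4/9 - 65*j^3/27 - 95*j^2/27 + 116*j/27 + 140/27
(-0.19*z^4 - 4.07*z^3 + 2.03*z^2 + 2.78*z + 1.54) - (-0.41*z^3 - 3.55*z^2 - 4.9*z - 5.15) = -0.19*z^4 - 3.66*z^3 + 5.58*z^2 + 7.68*z + 6.69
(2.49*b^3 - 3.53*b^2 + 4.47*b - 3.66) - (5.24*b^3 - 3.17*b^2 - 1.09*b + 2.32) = -2.75*b^3 - 0.36*b^2 + 5.56*b - 5.98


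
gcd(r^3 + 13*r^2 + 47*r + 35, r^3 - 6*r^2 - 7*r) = r + 1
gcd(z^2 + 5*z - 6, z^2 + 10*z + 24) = z + 6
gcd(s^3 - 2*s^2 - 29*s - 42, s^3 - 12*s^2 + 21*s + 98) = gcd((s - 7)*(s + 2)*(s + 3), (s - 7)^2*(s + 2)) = s^2 - 5*s - 14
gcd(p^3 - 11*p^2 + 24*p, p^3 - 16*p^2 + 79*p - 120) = p^2 - 11*p + 24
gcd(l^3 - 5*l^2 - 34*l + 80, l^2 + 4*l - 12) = l - 2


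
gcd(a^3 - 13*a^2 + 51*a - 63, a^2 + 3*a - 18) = a - 3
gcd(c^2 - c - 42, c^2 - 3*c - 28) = c - 7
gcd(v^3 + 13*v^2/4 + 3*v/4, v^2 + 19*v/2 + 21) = 1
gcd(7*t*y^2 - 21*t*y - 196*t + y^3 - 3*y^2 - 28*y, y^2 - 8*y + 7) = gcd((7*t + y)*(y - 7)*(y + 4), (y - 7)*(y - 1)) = y - 7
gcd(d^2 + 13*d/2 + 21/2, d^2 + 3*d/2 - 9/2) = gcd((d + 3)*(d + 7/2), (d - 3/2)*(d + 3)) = d + 3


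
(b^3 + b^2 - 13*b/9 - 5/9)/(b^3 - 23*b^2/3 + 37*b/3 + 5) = (3*b^2 + 2*b - 5)/(3*(b^2 - 8*b + 15))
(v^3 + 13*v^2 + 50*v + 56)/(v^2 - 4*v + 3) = (v^3 + 13*v^2 + 50*v + 56)/(v^2 - 4*v + 3)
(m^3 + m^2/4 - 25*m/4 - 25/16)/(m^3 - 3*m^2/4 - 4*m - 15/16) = (2*m + 5)/(2*m + 3)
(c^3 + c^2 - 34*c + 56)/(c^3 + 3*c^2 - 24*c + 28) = (c - 4)/(c - 2)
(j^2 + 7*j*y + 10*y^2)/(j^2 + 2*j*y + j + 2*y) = (j + 5*y)/(j + 1)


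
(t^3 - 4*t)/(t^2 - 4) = t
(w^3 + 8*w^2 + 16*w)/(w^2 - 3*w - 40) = w*(w^2 + 8*w + 16)/(w^2 - 3*w - 40)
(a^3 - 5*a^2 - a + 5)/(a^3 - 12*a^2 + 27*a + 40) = (a - 1)/(a - 8)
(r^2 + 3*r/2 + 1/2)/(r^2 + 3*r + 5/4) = 2*(r + 1)/(2*r + 5)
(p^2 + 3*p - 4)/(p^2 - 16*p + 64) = (p^2 + 3*p - 4)/(p^2 - 16*p + 64)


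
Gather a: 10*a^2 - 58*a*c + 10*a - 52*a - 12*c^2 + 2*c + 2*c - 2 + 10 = 10*a^2 + a*(-58*c - 42) - 12*c^2 + 4*c + 8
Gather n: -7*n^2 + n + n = -7*n^2 + 2*n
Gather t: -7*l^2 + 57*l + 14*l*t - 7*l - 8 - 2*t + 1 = -7*l^2 + 50*l + t*(14*l - 2) - 7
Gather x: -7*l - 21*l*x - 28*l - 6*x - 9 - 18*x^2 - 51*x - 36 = -35*l - 18*x^2 + x*(-21*l - 57) - 45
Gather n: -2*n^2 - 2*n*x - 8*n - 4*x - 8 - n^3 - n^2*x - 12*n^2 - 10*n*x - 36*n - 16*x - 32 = -n^3 + n^2*(-x - 14) + n*(-12*x - 44) - 20*x - 40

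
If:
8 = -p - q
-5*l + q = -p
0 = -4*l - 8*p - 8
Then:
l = -8/5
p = -1/5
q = -39/5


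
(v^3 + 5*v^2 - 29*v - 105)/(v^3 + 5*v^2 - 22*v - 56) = (v^2 - 2*v - 15)/(v^2 - 2*v - 8)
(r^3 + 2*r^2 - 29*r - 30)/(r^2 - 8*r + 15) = (r^2 + 7*r + 6)/(r - 3)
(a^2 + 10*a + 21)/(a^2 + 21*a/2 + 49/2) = 2*(a + 3)/(2*a + 7)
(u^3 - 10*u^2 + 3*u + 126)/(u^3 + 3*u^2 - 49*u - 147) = (u - 6)/(u + 7)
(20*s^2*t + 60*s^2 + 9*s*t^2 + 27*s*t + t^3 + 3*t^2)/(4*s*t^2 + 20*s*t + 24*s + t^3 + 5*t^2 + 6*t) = (5*s + t)/(t + 2)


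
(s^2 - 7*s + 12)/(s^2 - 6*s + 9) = (s - 4)/(s - 3)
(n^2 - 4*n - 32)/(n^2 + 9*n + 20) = (n - 8)/(n + 5)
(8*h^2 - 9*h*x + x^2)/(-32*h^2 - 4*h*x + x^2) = (-h + x)/(4*h + x)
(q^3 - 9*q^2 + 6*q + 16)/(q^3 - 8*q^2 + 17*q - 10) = (q^2 - 7*q - 8)/(q^2 - 6*q + 5)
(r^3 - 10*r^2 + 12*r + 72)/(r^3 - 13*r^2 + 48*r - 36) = (r + 2)/(r - 1)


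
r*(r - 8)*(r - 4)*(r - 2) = r^4 - 14*r^3 + 56*r^2 - 64*r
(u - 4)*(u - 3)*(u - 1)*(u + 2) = u^4 - 6*u^3 + 3*u^2 + 26*u - 24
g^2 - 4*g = g*(g - 4)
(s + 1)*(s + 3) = s^2 + 4*s + 3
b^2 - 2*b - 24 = (b - 6)*(b + 4)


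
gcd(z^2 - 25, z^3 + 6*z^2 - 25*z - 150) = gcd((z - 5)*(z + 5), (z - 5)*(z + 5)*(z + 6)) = z^2 - 25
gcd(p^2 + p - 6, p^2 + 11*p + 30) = 1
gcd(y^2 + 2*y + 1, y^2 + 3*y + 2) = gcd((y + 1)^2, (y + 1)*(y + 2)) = y + 1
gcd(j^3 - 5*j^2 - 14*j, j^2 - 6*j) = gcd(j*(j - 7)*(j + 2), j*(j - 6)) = j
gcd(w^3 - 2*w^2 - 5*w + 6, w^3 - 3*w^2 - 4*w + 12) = w^2 - w - 6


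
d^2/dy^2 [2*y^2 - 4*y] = 4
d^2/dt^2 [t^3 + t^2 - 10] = 6*t + 2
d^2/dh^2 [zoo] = 0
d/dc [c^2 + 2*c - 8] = 2*c + 2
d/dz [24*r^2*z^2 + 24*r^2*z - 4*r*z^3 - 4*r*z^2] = 4*r*(12*r*z + 6*r - 3*z^2 - 2*z)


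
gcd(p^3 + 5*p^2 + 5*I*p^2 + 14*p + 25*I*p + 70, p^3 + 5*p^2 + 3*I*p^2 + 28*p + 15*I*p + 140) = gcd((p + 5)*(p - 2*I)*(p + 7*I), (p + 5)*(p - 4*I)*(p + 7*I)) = p^2 + p*(5 + 7*I) + 35*I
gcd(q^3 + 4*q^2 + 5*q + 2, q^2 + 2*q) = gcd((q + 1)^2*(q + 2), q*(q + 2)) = q + 2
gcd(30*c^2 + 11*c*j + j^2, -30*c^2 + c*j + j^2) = 6*c + j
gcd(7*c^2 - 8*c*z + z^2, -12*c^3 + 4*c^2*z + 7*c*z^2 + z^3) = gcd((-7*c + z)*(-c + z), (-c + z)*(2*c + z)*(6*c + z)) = -c + z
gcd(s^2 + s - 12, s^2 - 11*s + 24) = s - 3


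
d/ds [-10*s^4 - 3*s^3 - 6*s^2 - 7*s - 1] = -40*s^3 - 9*s^2 - 12*s - 7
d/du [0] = 0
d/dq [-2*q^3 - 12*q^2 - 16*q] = -6*q^2 - 24*q - 16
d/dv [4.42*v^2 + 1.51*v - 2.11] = 8.84*v + 1.51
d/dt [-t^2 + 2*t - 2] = 2 - 2*t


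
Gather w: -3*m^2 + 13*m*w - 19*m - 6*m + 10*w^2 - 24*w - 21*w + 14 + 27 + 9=-3*m^2 - 25*m + 10*w^2 + w*(13*m - 45) + 50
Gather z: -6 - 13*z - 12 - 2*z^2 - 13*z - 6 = -2*z^2 - 26*z - 24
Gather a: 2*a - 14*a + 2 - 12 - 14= -12*a - 24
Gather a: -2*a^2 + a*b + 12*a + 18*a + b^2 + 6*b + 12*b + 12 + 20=-2*a^2 + a*(b + 30) + b^2 + 18*b + 32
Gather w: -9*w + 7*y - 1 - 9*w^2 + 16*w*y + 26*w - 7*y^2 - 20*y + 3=-9*w^2 + w*(16*y + 17) - 7*y^2 - 13*y + 2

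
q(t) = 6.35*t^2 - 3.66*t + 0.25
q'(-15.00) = -194.16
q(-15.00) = 1483.90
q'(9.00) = 110.64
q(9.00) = 481.66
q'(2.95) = 33.80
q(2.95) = 44.71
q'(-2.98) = -41.51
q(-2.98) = 67.55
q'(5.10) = 61.11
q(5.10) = 146.75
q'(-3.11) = -43.16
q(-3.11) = 73.05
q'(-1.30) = -20.17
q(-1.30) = 15.74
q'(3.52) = 41.04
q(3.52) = 66.05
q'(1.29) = 12.72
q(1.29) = 6.10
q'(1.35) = 13.48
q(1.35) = 6.88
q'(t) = 12.7*t - 3.66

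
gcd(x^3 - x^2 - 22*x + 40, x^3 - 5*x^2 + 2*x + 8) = x^2 - 6*x + 8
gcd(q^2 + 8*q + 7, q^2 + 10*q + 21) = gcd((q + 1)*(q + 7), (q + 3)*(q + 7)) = q + 7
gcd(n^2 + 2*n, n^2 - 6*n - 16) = n + 2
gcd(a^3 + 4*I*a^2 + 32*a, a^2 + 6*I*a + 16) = a + 8*I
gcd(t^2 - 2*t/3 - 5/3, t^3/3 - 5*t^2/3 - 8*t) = 1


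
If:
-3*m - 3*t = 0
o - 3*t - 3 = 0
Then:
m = -t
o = 3*t + 3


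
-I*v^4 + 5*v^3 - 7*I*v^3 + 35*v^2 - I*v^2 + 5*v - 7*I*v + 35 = (v + 7)*(v - I)*(v + 5*I)*(-I*v + 1)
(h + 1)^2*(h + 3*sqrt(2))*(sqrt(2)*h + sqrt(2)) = sqrt(2)*h^4 + 3*sqrt(2)*h^3 + 6*h^3 + 3*sqrt(2)*h^2 + 18*h^2 + sqrt(2)*h + 18*h + 6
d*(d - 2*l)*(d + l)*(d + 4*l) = d^4 + 3*d^3*l - 6*d^2*l^2 - 8*d*l^3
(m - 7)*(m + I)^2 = m^3 - 7*m^2 + 2*I*m^2 - m - 14*I*m + 7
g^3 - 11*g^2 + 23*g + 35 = (g - 7)*(g - 5)*(g + 1)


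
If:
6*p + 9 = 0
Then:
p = -3/2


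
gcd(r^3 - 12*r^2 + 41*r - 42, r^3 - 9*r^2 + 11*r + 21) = r^2 - 10*r + 21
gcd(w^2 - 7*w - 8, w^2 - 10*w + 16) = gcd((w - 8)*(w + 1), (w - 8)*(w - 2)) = w - 8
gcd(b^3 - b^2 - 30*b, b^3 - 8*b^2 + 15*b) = b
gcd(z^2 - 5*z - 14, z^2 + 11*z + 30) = 1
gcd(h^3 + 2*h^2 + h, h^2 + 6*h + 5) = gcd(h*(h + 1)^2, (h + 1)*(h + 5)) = h + 1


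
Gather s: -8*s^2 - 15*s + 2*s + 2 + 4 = -8*s^2 - 13*s + 6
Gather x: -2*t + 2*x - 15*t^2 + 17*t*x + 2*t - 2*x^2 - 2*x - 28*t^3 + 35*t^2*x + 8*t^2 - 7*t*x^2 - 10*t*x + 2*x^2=-28*t^3 - 7*t^2 - 7*t*x^2 + x*(35*t^2 + 7*t)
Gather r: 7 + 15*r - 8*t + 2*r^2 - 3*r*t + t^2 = 2*r^2 + r*(15 - 3*t) + t^2 - 8*t + 7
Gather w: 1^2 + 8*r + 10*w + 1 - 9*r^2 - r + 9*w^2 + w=-9*r^2 + 7*r + 9*w^2 + 11*w + 2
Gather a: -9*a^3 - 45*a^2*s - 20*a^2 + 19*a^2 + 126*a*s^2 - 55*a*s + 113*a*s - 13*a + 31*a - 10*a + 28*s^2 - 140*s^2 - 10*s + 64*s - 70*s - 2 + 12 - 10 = -9*a^3 + a^2*(-45*s - 1) + a*(126*s^2 + 58*s + 8) - 112*s^2 - 16*s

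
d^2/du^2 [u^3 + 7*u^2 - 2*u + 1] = 6*u + 14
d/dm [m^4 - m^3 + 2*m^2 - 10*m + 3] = 4*m^3 - 3*m^2 + 4*m - 10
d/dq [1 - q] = -1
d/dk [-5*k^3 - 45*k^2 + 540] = 15*k*(-k - 6)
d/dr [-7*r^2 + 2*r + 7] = 2 - 14*r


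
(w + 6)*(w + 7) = w^2 + 13*w + 42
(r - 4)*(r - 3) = r^2 - 7*r + 12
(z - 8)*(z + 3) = z^2 - 5*z - 24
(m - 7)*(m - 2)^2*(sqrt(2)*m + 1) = sqrt(2)*m^4 - 11*sqrt(2)*m^3 + m^3 - 11*m^2 + 32*sqrt(2)*m^2 - 28*sqrt(2)*m + 32*m - 28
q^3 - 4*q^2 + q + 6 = (q - 3)*(q - 2)*(q + 1)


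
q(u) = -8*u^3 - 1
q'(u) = -24*u^2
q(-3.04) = 223.76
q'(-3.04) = -221.80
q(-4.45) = 703.97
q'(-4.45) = -475.26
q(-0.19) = -0.95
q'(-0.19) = -0.87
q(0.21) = -1.07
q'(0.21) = -1.06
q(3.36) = -304.46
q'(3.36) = -270.95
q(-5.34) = 1217.19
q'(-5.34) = -684.37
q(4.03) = -524.61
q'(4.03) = -389.78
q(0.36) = -1.37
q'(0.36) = -3.11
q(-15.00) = 26999.00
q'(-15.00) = -5400.00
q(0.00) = -1.00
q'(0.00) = 0.00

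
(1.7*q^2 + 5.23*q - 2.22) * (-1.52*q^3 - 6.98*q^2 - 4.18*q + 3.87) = -2.584*q^5 - 19.8156*q^4 - 40.237*q^3 + 0.213200000000003*q^2 + 29.5197*q - 8.5914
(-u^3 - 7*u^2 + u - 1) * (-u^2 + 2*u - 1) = u^5 + 5*u^4 - 14*u^3 + 10*u^2 - 3*u + 1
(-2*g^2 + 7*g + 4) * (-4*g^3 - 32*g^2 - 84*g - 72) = 8*g^5 + 36*g^4 - 72*g^3 - 572*g^2 - 840*g - 288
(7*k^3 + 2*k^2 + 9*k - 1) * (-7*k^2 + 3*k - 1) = -49*k^5 + 7*k^4 - 64*k^3 + 32*k^2 - 12*k + 1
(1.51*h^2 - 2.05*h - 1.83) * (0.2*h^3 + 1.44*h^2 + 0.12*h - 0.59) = 0.302*h^5 + 1.7644*h^4 - 3.1368*h^3 - 3.7721*h^2 + 0.9899*h + 1.0797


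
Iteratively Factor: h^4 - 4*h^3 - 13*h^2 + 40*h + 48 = (h - 4)*(h^3 - 13*h - 12) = (h - 4)*(h + 3)*(h^2 - 3*h - 4) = (h - 4)^2*(h + 3)*(h + 1)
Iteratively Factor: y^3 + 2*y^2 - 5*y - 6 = (y + 3)*(y^2 - y - 2) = (y - 2)*(y + 3)*(y + 1)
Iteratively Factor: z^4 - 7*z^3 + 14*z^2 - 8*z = (z - 2)*(z^3 - 5*z^2 + 4*z) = z*(z - 2)*(z^2 - 5*z + 4) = z*(z - 4)*(z - 2)*(z - 1)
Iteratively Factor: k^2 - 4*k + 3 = (k - 1)*(k - 3)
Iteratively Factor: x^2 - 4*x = (x)*(x - 4)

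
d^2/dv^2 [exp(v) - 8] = exp(v)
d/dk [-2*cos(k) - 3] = 2*sin(k)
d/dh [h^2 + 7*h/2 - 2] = 2*h + 7/2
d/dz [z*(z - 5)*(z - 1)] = 3*z^2 - 12*z + 5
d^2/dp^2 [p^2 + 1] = 2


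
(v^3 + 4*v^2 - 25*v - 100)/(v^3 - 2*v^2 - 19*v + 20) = (v + 5)/(v - 1)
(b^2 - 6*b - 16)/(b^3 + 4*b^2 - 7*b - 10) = (b^2 - 6*b - 16)/(b^3 + 4*b^2 - 7*b - 10)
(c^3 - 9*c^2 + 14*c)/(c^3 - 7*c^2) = (c - 2)/c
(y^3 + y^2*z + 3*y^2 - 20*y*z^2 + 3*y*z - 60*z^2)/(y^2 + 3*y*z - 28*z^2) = (y^2 + 5*y*z + 3*y + 15*z)/(y + 7*z)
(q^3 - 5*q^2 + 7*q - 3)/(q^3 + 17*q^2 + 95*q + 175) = (q^3 - 5*q^2 + 7*q - 3)/(q^3 + 17*q^2 + 95*q + 175)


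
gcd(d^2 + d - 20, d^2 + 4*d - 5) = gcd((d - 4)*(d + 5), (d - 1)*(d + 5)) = d + 5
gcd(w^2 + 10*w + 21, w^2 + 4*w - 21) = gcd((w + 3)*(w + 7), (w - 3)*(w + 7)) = w + 7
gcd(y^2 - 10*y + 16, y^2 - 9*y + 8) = y - 8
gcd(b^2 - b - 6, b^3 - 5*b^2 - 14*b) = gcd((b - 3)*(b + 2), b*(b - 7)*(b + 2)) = b + 2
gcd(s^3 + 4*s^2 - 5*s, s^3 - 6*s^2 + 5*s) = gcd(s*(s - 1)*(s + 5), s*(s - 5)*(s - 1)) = s^2 - s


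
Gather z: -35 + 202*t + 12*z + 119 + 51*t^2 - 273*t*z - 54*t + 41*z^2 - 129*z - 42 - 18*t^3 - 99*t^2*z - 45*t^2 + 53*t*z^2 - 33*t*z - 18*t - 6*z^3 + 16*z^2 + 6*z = -18*t^3 + 6*t^2 + 130*t - 6*z^3 + z^2*(53*t + 57) + z*(-99*t^2 - 306*t - 111) + 42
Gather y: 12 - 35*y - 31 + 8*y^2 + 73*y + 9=8*y^2 + 38*y - 10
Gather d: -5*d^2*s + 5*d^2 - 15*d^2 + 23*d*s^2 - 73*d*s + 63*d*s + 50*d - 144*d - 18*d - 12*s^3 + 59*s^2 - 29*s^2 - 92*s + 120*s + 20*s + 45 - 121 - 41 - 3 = d^2*(-5*s - 10) + d*(23*s^2 - 10*s - 112) - 12*s^3 + 30*s^2 + 48*s - 120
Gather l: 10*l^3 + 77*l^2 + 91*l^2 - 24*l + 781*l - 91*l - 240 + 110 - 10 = 10*l^3 + 168*l^2 + 666*l - 140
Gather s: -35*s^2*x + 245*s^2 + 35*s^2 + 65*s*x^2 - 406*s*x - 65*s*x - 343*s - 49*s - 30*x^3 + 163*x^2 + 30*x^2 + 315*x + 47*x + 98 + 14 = s^2*(280 - 35*x) + s*(65*x^2 - 471*x - 392) - 30*x^3 + 193*x^2 + 362*x + 112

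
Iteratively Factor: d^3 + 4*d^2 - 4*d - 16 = (d + 2)*(d^2 + 2*d - 8) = (d - 2)*(d + 2)*(d + 4)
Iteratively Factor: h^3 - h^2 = (h)*(h^2 - h) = h^2*(h - 1)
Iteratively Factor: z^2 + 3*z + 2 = (z + 2)*(z + 1)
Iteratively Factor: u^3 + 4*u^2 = (u)*(u^2 + 4*u) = u^2*(u + 4)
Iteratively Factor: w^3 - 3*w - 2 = (w - 2)*(w^2 + 2*w + 1) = (w - 2)*(w + 1)*(w + 1)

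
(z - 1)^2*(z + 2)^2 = z^4 + 2*z^3 - 3*z^2 - 4*z + 4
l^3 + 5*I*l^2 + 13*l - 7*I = (l - I)^2*(l + 7*I)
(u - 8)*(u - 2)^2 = u^3 - 12*u^2 + 36*u - 32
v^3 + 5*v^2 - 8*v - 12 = (v - 2)*(v + 1)*(v + 6)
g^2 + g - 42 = (g - 6)*(g + 7)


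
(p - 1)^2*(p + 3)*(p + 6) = p^4 + 7*p^3 + p^2 - 27*p + 18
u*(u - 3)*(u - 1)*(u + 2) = u^4 - 2*u^3 - 5*u^2 + 6*u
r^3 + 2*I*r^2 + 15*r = r*(r - 3*I)*(r + 5*I)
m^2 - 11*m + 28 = (m - 7)*(m - 4)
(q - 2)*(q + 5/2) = q^2 + q/2 - 5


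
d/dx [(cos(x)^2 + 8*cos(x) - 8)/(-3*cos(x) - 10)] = (3*cos(x)^2 + 20*cos(x) + 104)*sin(x)/(3*cos(x) + 10)^2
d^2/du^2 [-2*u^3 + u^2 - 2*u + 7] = 2 - 12*u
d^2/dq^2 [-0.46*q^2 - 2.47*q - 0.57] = -0.920000000000000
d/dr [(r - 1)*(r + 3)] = 2*r + 2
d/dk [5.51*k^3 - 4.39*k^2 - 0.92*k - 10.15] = 16.53*k^2 - 8.78*k - 0.92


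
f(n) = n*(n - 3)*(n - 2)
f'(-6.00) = 174.00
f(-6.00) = -432.00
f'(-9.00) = 339.00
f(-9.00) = -1188.00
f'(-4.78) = 122.35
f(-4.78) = -252.14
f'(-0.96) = 18.36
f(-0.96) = -11.25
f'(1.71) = -2.33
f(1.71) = 0.64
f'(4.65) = 24.37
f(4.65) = 20.33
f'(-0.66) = 13.91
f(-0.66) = -6.43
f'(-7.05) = 225.61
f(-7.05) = -641.22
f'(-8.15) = 286.77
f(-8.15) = -922.36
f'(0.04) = 5.60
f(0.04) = 0.23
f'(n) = n*(n - 3) + n*(n - 2) + (n - 3)*(n - 2)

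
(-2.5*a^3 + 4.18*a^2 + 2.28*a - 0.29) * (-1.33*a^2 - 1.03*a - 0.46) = 3.325*a^5 - 2.9844*a^4 - 6.1878*a^3 - 3.8855*a^2 - 0.7501*a + 0.1334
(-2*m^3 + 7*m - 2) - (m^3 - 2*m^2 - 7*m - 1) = -3*m^3 + 2*m^2 + 14*m - 1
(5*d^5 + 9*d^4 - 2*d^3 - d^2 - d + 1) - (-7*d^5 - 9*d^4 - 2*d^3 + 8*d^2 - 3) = 12*d^5 + 18*d^4 - 9*d^2 - d + 4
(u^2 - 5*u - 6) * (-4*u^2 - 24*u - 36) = -4*u^4 - 4*u^3 + 108*u^2 + 324*u + 216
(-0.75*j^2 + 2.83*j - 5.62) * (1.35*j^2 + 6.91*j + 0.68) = -1.0125*j^4 - 1.362*j^3 + 11.4583*j^2 - 36.9098*j - 3.8216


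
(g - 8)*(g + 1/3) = g^2 - 23*g/3 - 8/3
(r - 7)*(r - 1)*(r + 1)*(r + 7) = r^4 - 50*r^2 + 49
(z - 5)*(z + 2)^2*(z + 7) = z^4 + 6*z^3 - 23*z^2 - 132*z - 140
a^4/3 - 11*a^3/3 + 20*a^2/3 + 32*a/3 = a*(a/3 + 1/3)*(a - 8)*(a - 4)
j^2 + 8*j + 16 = (j + 4)^2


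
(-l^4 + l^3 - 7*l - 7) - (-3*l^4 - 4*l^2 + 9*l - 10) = 2*l^4 + l^3 + 4*l^2 - 16*l + 3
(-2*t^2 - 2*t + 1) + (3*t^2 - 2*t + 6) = t^2 - 4*t + 7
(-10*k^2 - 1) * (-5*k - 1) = 50*k^3 + 10*k^2 + 5*k + 1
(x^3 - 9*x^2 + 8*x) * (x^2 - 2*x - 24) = x^5 - 11*x^4 + 2*x^3 + 200*x^2 - 192*x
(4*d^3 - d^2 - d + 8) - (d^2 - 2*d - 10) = 4*d^3 - 2*d^2 + d + 18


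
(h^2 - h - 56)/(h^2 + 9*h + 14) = (h - 8)/(h + 2)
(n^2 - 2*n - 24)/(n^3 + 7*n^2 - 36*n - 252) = (n + 4)/(n^2 + 13*n + 42)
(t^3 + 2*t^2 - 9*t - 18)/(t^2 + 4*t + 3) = (t^2 - t - 6)/(t + 1)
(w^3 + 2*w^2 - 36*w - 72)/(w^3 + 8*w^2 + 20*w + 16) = (w^2 - 36)/(w^2 + 6*w + 8)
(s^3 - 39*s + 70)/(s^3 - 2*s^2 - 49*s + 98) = (s - 5)/(s - 7)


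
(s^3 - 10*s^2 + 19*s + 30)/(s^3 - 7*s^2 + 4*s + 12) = (s - 5)/(s - 2)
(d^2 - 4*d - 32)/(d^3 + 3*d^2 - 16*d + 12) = (d^2 - 4*d - 32)/(d^3 + 3*d^2 - 16*d + 12)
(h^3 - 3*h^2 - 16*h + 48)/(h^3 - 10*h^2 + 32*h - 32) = (h^2 + h - 12)/(h^2 - 6*h + 8)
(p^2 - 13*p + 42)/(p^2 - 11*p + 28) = (p - 6)/(p - 4)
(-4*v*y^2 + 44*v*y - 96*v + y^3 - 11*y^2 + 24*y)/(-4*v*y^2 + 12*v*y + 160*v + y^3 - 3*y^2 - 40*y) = (y - 3)/(y + 5)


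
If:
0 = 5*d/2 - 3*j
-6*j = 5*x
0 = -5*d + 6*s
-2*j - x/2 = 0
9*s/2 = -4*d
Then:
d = 0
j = 0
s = 0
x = 0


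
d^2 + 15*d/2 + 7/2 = (d + 1/2)*(d + 7)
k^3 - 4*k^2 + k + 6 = (k - 3)*(k - 2)*(k + 1)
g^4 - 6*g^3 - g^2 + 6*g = g*(g - 6)*(g - 1)*(g + 1)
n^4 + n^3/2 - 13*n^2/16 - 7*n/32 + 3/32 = (n - 3/4)*(n - 1/4)*(n + 1/2)*(n + 1)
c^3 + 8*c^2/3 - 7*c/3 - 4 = (c - 4/3)*(c + 1)*(c + 3)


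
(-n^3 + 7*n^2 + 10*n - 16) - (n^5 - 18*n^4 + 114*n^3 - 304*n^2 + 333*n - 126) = -n^5 + 18*n^4 - 115*n^3 + 311*n^2 - 323*n + 110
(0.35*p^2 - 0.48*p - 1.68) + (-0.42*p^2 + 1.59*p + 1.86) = -0.07*p^2 + 1.11*p + 0.18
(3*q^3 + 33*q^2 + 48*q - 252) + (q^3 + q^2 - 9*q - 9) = 4*q^3 + 34*q^2 + 39*q - 261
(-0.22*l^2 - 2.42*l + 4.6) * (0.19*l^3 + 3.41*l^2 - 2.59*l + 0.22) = -0.0418*l^5 - 1.21*l^4 - 6.8084*l^3 + 21.9054*l^2 - 12.4464*l + 1.012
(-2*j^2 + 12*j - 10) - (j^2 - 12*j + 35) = -3*j^2 + 24*j - 45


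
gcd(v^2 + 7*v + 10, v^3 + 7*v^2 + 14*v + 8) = v + 2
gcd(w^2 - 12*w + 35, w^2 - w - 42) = w - 7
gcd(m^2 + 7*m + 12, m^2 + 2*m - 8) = m + 4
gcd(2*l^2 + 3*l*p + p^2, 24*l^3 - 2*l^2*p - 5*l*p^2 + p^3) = 2*l + p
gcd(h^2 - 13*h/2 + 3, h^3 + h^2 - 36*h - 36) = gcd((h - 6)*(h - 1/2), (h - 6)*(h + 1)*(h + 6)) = h - 6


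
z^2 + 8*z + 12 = (z + 2)*(z + 6)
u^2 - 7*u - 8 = (u - 8)*(u + 1)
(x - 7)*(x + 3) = x^2 - 4*x - 21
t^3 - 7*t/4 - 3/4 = (t - 3/2)*(t + 1/2)*(t + 1)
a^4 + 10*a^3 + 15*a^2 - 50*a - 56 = (a - 2)*(a + 1)*(a + 4)*(a + 7)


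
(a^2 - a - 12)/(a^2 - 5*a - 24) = (a - 4)/(a - 8)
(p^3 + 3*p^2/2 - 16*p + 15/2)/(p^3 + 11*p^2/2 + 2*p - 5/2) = (p - 3)/(p + 1)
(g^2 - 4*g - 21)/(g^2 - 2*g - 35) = (g + 3)/(g + 5)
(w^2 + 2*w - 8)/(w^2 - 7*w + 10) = (w + 4)/(w - 5)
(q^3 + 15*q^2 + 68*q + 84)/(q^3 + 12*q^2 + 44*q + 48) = (q + 7)/(q + 4)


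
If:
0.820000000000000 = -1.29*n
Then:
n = -0.64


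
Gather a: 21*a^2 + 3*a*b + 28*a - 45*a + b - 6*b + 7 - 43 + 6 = 21*a^2 + a*(3*b - 17) - 5*b - 30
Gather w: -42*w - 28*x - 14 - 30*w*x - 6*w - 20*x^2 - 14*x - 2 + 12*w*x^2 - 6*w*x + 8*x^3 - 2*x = w*(12*x^2 - 36*x - 48) + 8*x^3 - 20*x^2 - 44*x - 16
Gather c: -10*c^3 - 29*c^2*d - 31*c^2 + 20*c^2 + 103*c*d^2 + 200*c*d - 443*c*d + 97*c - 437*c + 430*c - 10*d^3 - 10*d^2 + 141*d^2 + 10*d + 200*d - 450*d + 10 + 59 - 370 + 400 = -10*c^3 + c^2*(-29*d - 11) + c*(103*d^2 - 243*d + 90) - 10*d^3 + 131*d^2 - 240*d + 99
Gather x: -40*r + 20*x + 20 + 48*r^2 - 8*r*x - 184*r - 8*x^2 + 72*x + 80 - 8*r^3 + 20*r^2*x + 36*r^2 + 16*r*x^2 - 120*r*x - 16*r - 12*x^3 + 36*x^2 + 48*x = -8*r^3 + 84*r^2 - 240*r - 12*x^3 + x^2*(16*r + 28) + x*(20*r^2 - 128*r + 140) + 100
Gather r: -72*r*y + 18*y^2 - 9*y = -72*r*y + 18*y^2 - 9*y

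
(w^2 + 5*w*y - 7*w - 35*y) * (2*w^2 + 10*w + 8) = 2*w^4 + 10*w^3*y - 4*w^3 - 20*w^2*y - 62*w^2 - 310*w*y - 56*w - 280*y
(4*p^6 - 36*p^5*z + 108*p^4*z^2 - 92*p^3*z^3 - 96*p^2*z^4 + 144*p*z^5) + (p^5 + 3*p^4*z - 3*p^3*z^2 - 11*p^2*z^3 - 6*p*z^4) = 4*p^6 - 36*p^5*z + p^5 + 108*p^4*z^2 + 3*p^4*z - 92*p^3*z^3 - 3*p^3*z^2 - 96*p^2*z^4 - 11*p^2*z^3 + 144*p*z^5 - 6*p*z^4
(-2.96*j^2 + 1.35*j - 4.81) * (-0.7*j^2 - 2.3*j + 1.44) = 2.072*j^4 + 5.863*j^3 - 4.0004*j^2 + 13.007*j - 6.9264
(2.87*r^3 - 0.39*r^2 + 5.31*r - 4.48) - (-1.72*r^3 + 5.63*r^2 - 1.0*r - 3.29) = 4.59*r^3 - 6.02*r^2 + 6.31*r - 1.19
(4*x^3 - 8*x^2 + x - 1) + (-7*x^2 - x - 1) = 4*x^3 - 15*x^2 - 2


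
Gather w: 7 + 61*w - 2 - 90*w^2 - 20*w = -90*w^2 + 41*w + 5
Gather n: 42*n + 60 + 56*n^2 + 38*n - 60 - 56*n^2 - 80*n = 0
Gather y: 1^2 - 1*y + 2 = 3 - y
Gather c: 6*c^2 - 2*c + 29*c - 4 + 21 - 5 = 6*c^2 + 27*c + 12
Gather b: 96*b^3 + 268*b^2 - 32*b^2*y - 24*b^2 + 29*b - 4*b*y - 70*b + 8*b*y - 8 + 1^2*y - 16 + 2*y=96*b^3 + b^2*(244 - 32*y) + b*(4*y - 41) + 3*y - 24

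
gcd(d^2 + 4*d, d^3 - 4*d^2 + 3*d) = d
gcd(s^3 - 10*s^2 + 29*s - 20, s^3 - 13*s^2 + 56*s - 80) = s^2 - 9*s + 20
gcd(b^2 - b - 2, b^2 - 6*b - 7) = b + 1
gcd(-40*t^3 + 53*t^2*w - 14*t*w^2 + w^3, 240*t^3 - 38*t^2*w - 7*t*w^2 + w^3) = 40*t^2 - 13*t*w + w^2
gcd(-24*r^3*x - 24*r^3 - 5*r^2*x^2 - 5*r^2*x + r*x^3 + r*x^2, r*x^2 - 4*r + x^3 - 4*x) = 1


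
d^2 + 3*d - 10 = (d - 2)*(d + 5)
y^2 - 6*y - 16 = (y - 8)*(y + 2)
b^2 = b^2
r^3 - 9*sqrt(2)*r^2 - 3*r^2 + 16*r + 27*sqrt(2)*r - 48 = (r - 3)*(r - 8*sqrt(2))*(r - sqrt(2))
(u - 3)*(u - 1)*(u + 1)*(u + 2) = u^4 - u^3 - 7*u^2 + u + 6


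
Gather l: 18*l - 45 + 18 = 18*l - 27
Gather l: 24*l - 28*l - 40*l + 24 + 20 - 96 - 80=-44*l - 132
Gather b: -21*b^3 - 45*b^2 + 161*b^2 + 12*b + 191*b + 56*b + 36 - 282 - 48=-21*b^3 + 116*b^2 + 259*b - 294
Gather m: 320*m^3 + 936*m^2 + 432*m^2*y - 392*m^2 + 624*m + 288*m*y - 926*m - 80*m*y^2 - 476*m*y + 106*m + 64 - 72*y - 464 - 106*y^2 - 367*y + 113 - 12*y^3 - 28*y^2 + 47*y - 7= 320*m^3 + m^2*(432*y + 544) + m*(-80*y^2 - 188*y - 196) - 12*y^3 - 134*y^2 - 392*y - 294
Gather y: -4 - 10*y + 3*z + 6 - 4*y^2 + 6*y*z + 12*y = -4*y^2 + y*(6*z + 2) + 3*z + 2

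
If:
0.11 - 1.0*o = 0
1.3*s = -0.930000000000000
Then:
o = 0.11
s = -0.72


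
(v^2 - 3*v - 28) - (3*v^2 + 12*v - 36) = -2*v^2 - 15*v + 8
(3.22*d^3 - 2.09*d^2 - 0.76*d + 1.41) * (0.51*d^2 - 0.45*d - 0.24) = 1.6422*d^5 - 2.5149*d^4 - 0.2199*d^3 + 1.5627*d^2 - 0.4521*d - 0.3384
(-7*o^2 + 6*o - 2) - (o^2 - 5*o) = -8*o^2 + 11*o - 2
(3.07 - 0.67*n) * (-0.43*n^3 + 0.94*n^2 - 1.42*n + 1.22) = 0.2881*n^4 - 1.9499*n^3 + 3.8372*n^2 - 5.1768*n + 3.7454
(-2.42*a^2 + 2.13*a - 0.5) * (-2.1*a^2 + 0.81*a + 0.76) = 5.082*a^4 - 6.4332*a^3 + 0.9361*a^2 + 1.2138*a - 0.38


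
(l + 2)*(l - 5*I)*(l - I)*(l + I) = l^4 + 2*l^3 - 5*I*l^3 + l^2 - 10*I*l^2 + 2*l - 5*I*l - 10*I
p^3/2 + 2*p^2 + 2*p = p*(p/2 + 1)*(p + 2)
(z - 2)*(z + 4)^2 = z^3 + 6*z^2 - 32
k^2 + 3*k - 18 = (k - 3)*(k + 6)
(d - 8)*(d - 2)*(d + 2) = d^3 - 8*d^2 - 4*d + 32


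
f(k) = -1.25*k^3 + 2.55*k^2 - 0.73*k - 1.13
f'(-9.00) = -350.38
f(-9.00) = 1123.24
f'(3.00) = -19.18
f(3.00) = -14.12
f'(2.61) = -12.96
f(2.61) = -7.89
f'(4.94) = -67.05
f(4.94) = -93.20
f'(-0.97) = -9.21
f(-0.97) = 3.12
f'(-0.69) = -6.03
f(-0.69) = 1.00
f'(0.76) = 0.98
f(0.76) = -0.76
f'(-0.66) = -5.73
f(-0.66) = 0.82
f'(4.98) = -68.33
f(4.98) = -95.91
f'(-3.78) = -73.59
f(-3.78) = 105.58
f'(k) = -3.75*k^2 + 5.1*k - 0.73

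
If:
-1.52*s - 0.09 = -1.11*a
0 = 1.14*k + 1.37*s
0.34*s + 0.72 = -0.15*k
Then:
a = -6.09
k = 5.42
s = -4.51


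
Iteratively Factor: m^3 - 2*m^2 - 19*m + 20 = (m + 4)*(m^2 - 6*m + 5) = (m - 5)*(m + 4)*(m - 1)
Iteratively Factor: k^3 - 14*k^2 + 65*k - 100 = (k - 5)*(k^2 - 9*k + 20) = (k - 5)*(k - 4)*(k - 5)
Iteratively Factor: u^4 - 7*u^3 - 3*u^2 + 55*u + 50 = (u + 2)*(u^3 - 9*u^2 + 15*u + 25) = (u - 5)*(u + 2)*(u^2 - 4*u - 5) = (u - 5)^2*(u + 2)*(u + 1)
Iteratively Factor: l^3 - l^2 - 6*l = (l + 2)*(l^2 - 3*l) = (l - 3)*(l + 2)*(l)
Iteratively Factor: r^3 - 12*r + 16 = (r + 4)*(r^2 - 4*r + 4) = (r - 2)*(r + 4)*(r - 2)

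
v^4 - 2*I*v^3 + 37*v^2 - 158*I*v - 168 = (v - 4*I)*(v - 3*I)*(v - 2*I)*(v + 7*I)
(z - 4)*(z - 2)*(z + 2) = z^3 - 4*z^2 - 4*z + 16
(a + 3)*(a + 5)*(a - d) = a^3 - a^2*d + 8*a^2 - 8*a*d + 15*a - 15*d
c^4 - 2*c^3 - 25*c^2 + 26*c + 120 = (c - 5)*(c - 3)*(c + 2)*(c + 4)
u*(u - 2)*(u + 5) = u^3 + 3*u^2 - 10*u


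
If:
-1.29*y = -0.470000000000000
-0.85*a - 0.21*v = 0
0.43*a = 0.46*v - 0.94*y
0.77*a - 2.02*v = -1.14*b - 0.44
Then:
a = -0.15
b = 0.79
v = 0.60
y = 0.36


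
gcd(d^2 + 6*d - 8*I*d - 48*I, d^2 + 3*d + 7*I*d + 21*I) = 1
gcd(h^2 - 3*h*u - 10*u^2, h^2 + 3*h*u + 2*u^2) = h + 2*u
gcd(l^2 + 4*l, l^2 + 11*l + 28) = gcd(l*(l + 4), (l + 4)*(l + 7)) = l + 4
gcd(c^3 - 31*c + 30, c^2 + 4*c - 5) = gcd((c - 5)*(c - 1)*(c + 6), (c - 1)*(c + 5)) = c - 1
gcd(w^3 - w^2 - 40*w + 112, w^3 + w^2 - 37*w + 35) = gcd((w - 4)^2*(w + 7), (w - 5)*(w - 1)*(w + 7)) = w + 7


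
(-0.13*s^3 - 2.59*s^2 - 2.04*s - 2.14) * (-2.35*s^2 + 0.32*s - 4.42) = 0.3055*s^5 + 6.0449*s^4 + 4.5398*s^3 + 15.824*s^2 + 8.332*s + 9.4588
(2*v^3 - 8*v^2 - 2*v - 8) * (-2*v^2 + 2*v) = -4*v^5 + 20*v^4 - 12*v^3 + 12*v^2 - 16*v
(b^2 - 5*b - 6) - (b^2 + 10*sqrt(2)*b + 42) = -10*sqrt(2)*b - 5*b - 48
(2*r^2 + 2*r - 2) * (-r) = -2*r^3 - 2*r^2 + 2*r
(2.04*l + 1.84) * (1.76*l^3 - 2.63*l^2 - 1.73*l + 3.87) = 3.5904*l^4 - 2.1268*l^3 - 8.3684*l^2 + 4.7116*l + 7.1208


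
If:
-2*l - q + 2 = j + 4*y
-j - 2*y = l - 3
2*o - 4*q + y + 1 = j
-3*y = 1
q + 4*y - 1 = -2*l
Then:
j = 1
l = 8/3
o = -35/6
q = -3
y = -1/3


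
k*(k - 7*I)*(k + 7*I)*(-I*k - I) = -I*k^4 - I*k^3 - 49*I*k^2 - 49*I*k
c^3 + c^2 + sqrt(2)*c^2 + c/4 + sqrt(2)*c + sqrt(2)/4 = (c + 1/2)^2*(c + sqrt(2))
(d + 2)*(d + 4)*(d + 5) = d^3 + 11*d^2 + 38*d + 40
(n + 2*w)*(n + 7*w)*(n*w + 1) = n^3*w + 9*n^2*w^2 + n^2 + 14*n*w^3 + 9*n*w + 14*w^2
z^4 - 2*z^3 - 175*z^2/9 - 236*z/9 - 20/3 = (z - 6)*(z + 1/3)*(z + 5/3)*(z + 2)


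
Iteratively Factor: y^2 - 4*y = (y - 4)*(y)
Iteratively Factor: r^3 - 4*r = (r + 2)*(r^2 - 2*r) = r*(r + 2)*(r - 2)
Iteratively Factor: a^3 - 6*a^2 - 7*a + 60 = (a + 3)*(a^2 - 9*a + 20) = (a - 5)*(a + 3)*(a - 4)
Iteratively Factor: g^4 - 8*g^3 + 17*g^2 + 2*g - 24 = (g + 1)*(g^3 - 9*g^2 + 26*g - 24) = (g - 2)*(g + 1)*(g^2 - 7*g + 12) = (g - 4)*(g - 2)*(g + 1)*(g - 3)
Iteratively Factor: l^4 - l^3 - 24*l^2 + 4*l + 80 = (l + 2)*(l^3 - 3*l^2 - 18*l + 40) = (l - 5)*(l + 2)*(l^2 + 2*l - 8) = (l - 5)*(l + 2)*(l + 4)*(l - 2)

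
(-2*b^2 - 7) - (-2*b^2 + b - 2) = -b - 5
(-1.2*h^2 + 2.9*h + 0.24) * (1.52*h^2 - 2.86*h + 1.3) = -1.824*h^4 + 7.84*h^3 - 9.4892*h^2 + 3.0836*h + 0.312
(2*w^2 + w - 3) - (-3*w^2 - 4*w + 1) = 5*w^2 + 5*w - 4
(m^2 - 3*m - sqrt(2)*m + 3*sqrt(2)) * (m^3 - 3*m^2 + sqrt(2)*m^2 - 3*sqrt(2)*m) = m^5 - 6*m^4 + 7*m^3 + 12*m^2 - 18*m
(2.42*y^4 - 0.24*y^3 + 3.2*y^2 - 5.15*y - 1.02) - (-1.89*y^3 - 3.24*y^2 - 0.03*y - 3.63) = 2.42*y^4 + 1.65*y^3 + 6.44*y^2 - 5.12*y + 2.61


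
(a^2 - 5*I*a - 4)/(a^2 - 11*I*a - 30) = (-a^2 + 5*I*a + 4)/(-a^2 + 11*I*a + 30)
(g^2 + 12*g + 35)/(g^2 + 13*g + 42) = (g + 5)/(g + 6)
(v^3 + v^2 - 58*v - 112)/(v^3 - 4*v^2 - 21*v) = (-v^3 - v^2 + 58*v + 112)/(v*(-v^2 + 4*v + 21))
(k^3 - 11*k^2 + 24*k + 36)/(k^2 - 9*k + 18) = (k^2 - 5*k - 6)/(k - 3)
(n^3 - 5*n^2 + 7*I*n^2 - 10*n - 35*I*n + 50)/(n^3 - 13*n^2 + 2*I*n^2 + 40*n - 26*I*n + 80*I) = (n + 5*I)/(n - 8)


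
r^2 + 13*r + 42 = (r + 6)*(r + 7)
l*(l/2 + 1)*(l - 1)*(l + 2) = l^4/2 + 3*l^3/2 - 2*l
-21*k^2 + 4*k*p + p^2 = (-3*k + p)*(7*k + p)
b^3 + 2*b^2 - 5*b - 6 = (b - 2)*(b + 1)*(b + 3)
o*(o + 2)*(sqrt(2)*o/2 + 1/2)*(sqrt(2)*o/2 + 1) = o^4/2 + o^3 + 3*sqrt(2)*o^3/4 + o^2/2 + 3*sqrt(2)*o^2/2 + o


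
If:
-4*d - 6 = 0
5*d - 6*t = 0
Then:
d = -3/2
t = -5/4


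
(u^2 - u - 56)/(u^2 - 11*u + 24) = (u + 7)/(u - 3)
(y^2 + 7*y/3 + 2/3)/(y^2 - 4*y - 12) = (y + 1/3)/(y - 6)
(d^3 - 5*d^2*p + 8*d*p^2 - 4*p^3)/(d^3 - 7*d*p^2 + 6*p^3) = (d - 2*p)/(d + 3*p)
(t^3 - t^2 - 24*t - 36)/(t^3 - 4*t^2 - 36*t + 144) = (t^2 + 5*t + 6)/(t^2 + 2*t - 24)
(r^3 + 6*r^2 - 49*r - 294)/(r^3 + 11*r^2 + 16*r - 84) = (r - 7)/(r - 2)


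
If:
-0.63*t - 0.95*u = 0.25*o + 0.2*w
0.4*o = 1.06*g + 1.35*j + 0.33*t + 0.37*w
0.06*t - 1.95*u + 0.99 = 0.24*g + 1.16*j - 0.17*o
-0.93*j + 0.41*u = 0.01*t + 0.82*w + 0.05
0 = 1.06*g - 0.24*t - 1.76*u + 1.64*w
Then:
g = 0.466843243785292 - 0.929640221518114*w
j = 0.139824885959785 - 0.765620280633799*w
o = 0.898443395096521 - 3.56531547439962*w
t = 0.675393405772676*w - 0.982545686119729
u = 0.279822129434862*w + 0.415150456296105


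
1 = 1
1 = 1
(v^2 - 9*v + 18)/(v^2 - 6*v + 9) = (v - 6)/(v - 3)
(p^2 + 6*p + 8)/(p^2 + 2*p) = (p + 4)/p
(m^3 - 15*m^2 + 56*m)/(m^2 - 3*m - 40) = m*(m - 7)/(m + 5)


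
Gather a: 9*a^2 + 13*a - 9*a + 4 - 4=9*a^2 + 4*a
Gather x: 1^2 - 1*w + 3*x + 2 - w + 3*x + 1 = -2*w + 6*x + 4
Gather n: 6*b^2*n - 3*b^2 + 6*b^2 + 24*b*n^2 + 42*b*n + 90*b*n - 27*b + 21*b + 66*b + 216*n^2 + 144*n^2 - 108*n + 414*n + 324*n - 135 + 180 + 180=3*b^2 + 60*b + n^2*(24*b + 360) + n*(6*b^2 + 132*b + 630) + 225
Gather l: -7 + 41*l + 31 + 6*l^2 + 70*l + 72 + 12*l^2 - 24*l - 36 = 18*l^2 + 87*l + 60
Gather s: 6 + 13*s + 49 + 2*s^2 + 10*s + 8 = 2*s^2 + 23*s + 63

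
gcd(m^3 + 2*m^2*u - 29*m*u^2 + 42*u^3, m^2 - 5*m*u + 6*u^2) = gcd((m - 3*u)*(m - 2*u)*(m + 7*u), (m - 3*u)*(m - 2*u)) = m^2 - 5*m*u + 6*u^2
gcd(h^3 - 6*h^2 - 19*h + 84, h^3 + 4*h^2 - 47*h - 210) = h - 7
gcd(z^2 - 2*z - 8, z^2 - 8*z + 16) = z - 4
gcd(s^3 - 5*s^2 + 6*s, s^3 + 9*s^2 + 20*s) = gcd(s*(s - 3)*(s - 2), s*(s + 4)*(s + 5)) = s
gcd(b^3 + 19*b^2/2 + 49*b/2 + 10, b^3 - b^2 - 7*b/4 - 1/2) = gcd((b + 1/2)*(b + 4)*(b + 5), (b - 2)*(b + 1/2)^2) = b + 1/2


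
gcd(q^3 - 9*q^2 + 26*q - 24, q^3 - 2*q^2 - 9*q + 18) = q^2 - 5*q + 6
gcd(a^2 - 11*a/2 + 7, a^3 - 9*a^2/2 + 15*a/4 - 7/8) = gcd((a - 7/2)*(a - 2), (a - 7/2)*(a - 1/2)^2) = a - 7/2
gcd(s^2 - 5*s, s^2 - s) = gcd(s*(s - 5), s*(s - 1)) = s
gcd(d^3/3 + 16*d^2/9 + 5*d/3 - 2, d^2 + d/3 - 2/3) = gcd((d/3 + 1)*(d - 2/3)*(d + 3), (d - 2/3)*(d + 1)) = d - 2/3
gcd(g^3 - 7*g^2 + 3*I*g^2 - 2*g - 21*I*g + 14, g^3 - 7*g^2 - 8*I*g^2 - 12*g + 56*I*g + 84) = g - 7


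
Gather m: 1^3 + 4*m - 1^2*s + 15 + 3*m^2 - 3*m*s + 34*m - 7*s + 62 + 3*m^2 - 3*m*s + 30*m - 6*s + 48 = 6*m^2 + m*(68 - 6*s) - 14*s + 126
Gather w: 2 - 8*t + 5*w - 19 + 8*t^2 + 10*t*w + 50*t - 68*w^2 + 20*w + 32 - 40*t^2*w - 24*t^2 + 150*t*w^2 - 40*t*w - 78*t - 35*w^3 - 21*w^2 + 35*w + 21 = -16*t^2 - 36*t - 35*w^3 + w^2*(150*t - 89) + w*(-40*t^2 - 30*t + 60) + 36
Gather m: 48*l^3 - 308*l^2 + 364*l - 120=48*l^3 - 308*l^2 + 364*l - 120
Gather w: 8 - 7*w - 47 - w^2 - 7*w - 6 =-w^2 - 14*w - 45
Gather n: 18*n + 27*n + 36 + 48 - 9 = 45*n + 75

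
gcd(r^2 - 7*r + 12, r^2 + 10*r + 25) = 1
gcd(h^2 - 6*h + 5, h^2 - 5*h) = h - 5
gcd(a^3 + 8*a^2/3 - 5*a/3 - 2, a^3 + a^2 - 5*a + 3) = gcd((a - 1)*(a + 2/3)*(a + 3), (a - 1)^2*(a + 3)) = a^2 + 2*a - 3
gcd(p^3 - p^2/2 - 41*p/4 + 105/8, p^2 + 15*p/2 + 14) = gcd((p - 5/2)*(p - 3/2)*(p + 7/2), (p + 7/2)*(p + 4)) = p + 7/2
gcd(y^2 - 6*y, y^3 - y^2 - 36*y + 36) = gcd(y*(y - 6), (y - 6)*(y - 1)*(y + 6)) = y - 6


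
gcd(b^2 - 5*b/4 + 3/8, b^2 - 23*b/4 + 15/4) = b - 3/4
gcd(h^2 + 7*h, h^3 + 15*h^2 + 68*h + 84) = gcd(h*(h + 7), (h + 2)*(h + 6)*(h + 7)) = h + 7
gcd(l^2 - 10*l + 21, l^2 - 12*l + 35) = l - 7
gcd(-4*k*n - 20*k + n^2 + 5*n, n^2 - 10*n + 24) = 1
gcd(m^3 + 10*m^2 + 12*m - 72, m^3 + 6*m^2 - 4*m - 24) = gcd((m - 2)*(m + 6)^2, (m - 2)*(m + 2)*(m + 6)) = m^2 + 4*m - 12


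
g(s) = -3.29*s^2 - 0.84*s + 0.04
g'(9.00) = -60.06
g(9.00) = -274.01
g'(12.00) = -79.80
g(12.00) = -483.80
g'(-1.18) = 6.92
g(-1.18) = -3.55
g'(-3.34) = 21.14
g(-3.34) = -33.86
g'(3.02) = -20.71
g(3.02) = -32.50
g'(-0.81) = 4.49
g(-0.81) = -1.44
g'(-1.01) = 5.81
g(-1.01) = -2.47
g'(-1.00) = 5.74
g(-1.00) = -2.41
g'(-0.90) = 5.08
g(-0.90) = -1.87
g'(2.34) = -16.24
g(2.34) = -19.94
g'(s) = -6.58*s - 0.84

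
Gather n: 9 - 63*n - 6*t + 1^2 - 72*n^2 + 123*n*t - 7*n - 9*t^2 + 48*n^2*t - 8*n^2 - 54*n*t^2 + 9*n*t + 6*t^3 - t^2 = n^2*(48*t - 80) + n*(-54*t^2 + 132*t - 70) + 6*t^3 - 10*t^2 - 6*t + 10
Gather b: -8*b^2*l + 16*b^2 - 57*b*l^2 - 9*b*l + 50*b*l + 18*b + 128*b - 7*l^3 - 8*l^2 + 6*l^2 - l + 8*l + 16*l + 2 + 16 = b^2*(16 - 8*l) + b*(-57*l^2 + 41*l + 146) - 7*l^3 - 2*l^2 + 23*l + 18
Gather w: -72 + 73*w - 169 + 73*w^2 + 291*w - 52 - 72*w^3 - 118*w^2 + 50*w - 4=-72*w^3 - 45*w^2 + 414*w - 297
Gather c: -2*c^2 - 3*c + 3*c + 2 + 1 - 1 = 2 - 2*c^2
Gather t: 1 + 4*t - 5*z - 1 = 4*t - 5*z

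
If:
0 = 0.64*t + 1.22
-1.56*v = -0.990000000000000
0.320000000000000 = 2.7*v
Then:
No Solution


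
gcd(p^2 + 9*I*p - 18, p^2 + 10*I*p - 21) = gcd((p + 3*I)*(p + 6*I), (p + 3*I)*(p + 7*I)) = p + 3*I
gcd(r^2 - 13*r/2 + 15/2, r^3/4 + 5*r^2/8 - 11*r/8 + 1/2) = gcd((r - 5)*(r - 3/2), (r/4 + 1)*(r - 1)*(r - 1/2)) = 1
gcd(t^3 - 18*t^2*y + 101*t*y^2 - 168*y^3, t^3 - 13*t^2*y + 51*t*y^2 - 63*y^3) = t^2 - 10*t*y + 21*y^2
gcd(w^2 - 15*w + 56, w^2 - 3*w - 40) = w - 8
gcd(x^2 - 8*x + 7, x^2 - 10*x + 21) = x - 7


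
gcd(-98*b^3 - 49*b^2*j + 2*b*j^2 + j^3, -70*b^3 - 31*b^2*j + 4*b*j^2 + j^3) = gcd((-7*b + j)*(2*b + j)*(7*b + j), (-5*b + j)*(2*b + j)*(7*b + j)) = 14*b^2 + 9*b*j + j^2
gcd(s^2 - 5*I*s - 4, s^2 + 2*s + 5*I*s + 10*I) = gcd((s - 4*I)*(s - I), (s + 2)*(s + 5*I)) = 1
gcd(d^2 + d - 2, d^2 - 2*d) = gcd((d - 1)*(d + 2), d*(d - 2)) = 1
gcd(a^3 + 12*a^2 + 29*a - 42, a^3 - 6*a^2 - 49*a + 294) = a + 7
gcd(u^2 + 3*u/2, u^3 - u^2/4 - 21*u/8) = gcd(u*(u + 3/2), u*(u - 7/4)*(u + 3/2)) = u^2 + 3*u/2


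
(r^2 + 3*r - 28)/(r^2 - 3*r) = (r^2 + 3*r - 28)/(r*(r - 3))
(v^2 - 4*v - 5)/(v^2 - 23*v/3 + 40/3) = 3*(v + 1)/(3*v - 8)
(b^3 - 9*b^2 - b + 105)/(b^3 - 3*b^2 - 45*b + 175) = (b^2 - 4*b - 21)/(b^2 + 2*b - 35)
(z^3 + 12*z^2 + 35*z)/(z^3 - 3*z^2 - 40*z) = (z + 7)/(z - 8)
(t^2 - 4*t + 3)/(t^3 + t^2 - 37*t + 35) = (t - 3)/(t^2 + 2*t - 35)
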